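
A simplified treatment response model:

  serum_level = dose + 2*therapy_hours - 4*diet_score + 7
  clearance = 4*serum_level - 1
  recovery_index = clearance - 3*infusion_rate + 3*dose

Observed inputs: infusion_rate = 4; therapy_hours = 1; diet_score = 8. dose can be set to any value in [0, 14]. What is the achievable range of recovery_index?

Substituting into the serum_level equation gives serum_level = dose - 23.
Substituting into the clearance equation gives clearance = 4*dose - 93.
recovery_index becomes 7*dose - 105.
Linear in dose, so extremes are at the endpoints: dose = 0 gives recovery_index = -105; dose = 14 gives recovery_index = -7.

-105 to -7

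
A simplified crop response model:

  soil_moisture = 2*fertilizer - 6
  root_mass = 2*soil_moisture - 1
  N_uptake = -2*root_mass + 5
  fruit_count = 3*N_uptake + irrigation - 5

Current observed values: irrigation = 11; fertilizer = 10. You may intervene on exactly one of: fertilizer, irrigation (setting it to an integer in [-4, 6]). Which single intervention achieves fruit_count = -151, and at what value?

Intervening on fertilizer: fruit_count = -24*fertilizer + 99. Reaching -151 requires fertilizer = 125/12, not an integer.
Intervening on irrigation: with other inputs at their observed values, fruit_count = irrigation - 152. Solving for -151 gives irrigation = 1, within [-4, 6].

set irrigation = 1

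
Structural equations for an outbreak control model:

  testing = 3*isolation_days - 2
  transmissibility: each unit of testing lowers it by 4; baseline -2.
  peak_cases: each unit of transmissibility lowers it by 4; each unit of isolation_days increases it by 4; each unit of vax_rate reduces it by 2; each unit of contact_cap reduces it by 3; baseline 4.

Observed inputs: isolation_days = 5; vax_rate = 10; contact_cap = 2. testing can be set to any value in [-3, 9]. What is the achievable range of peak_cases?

-42 to 150

Intervening on testing fixes its value directly, overriding its dependence on isolation_days.
Substituting into the peak_cases equation gives peak_cases = 16*testing + 6.
Linear in testing, so extremes are at the endpoints: testing = -3 gives peak_cases = -42; testing = 9 gives peak_cases = 150.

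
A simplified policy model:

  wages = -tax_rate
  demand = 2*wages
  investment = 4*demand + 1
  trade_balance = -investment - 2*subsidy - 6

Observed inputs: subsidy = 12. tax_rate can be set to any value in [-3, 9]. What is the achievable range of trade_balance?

-55 to 41

Substituting into the demand equation gives demand = -2*tax_rate.
Substituting into the investment equation gives investment = -8*tax_rate + 1.
Substituting into the trade_balance equation gives trade_balance = 8*tax_rate - 31.
Linear in tax_rate, so extremes are at the endpoints: tax_rate = -3 gives trade_balance = -55; tax_rate = 9 gives trade_balance = 41.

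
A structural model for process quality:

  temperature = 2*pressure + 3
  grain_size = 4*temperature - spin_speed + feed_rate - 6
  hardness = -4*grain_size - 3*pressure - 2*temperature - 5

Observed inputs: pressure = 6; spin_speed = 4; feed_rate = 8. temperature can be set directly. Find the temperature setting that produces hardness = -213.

Intervening on temperature fixes its value directly, overriding its dependence on pressure.
Substituting into the grain_size equation gives grain_size = 4*temperature - 2.
This gives hardness = -18*temperature - 15.
Solve -18*temperature - 15 = -213: temperature = (-213 + 15) / -18 = 11.

temperature = 11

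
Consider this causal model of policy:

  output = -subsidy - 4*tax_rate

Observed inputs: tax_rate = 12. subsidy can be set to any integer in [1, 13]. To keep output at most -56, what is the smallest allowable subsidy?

subsidy = 8

Substituting into the output equation gives output = -subsidy - 48.
Require -subsidy - 48 ≤ -56, so subsidy ≥ 8.
The smallest integer in [1, 13] satisfying this is 8.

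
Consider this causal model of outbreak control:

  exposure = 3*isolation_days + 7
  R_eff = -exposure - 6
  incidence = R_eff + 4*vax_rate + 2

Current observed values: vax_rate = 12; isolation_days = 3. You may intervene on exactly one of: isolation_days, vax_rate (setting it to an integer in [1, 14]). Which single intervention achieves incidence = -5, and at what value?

Intervening on isolation_days: with other inputs at their observed values, incidence = -3*isolation_days + 37. Solving for -5 gives isolation_days = 14, within [1, 14].
Intervening on vax_rate: incidence = 4*vax_rate - 20. Reaching -5 requires vax_rate = 15/4, not an integer.

set isolation_days = 14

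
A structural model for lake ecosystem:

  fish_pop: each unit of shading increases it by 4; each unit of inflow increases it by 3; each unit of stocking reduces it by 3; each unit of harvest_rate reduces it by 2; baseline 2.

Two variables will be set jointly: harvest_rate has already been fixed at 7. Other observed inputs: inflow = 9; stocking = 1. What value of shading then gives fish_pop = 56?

shading = 11

With harvest_rate held at 7:
Substituting into the fish_pop equation gives fish_pop = 4*shading + 12.
Solve 4*shading + 12 = 56: shading = (56 - 12) / 4 = 11.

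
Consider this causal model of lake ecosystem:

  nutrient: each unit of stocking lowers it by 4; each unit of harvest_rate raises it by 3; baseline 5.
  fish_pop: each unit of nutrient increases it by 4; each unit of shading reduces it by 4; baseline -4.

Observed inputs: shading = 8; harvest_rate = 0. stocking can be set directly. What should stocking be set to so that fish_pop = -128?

stocking = 7

Substituting into the nutrient equation gives nutrient = -4*stocking + 5.
Substituting into the fish_pop equation gives fish_pop = -16*stocking - 16.
Solve -16*stocking - 16 = -128: stocking = (-128 + 16) / -16 = 7.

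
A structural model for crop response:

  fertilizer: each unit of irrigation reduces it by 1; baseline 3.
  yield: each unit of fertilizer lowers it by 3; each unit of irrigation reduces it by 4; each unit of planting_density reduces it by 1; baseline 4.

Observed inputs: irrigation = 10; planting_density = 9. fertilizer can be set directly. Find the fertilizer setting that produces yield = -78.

fertilizer = 11

Intervening on fertilizer fixes its value directly, overriding its dependence on irrigation.
Substituting into the yield equation gives yield = -3*fertilizer - 45.
Solve -3*fertilizer - 45 = -78: fertilizer = (-78 + 45) / -3 = 11.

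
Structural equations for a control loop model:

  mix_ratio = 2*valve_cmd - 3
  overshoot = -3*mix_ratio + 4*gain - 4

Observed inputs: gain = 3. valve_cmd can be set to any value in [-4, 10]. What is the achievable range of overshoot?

Substituting into the overshoot equation gives overshoot = -6*valve_cmd + 17.
Linear in valve_cmd, so extremes are at the endpoints: valve_cmd = -4 gives overshoot = 41; valve_cmd = 10 gives overshoot = -43.

-43 to 41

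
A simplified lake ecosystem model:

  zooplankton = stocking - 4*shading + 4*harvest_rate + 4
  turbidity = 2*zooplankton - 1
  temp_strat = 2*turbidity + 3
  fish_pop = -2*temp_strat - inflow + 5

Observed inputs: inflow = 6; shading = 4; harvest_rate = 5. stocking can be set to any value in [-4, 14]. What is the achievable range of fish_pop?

Substituting into the zooplankton equation gives zooplankton = stocking + 8.
This gives turbidity = 2*stocking + 15.
Substituting into the temp_strat equation gives temp_strat = 4*stocking + 33.
Substituting into the fish_pop equation gives fish_pop = -8*stocking - 67.
Linear in stocking, so extremes are at the endpoints: stocking = -4 gives fish_pop = -35; stocking = 14 gives fish_pop = -179.

-179 to -35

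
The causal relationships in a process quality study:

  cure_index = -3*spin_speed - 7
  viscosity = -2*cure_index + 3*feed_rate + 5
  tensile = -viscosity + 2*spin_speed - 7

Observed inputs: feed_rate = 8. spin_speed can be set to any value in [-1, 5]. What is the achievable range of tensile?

Substituting into the viscosity equation gives viscosity = 6*spin_speed + 43.
Substituting into the tensile equation gives tensile = -4*spin_speed - 50.
Linear in spin_speed, so extremes are at the endpoints: spin_speed = -1 gives tensile = -46; spin_speed = 5 gives tensile = -70.

-70 to -46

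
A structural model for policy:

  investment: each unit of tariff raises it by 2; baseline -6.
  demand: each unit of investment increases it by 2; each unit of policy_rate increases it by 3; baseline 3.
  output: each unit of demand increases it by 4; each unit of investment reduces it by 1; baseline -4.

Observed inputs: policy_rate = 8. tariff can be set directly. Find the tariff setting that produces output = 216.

Substituting into the demand equation gives demand = 4*tariff + 15.
Substituting into the output equation gives output = 14*tariff + 62.
Solve 14*tariff + 62 = 216: tariff = (216 - 62) / 14 = 11.

tariff = 11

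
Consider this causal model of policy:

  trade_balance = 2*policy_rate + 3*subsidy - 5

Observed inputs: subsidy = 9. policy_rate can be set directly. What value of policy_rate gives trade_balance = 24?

Substituting into the trade_balance equation gives trade_balance = 2*policy_rate + 22.
Solve 2*policy_rate + 22 = 24: policy_rate = (24 - 22) / 2 = 1.

policy_rate = 1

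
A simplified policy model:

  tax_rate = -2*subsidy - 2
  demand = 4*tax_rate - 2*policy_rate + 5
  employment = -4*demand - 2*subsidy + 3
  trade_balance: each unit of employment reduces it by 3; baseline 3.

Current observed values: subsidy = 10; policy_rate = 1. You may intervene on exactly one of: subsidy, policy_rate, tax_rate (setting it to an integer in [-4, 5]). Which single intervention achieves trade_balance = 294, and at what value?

Intervening on subsidy: with other inputs at their observed values, trade_balance = -90*subsidy - 66. Solving for 294 gives subsidy = -4, within [-4, 5].
Intervening on policy_rate: trade_balance = -24*policy_rate - 942. Reaching 294 requires policy_rate = -103/2, not an integer.
Intervening on tax_rate: trade_balance = 48*tax_rate + 90. Reaching 294 requires tax_rate = 17/4, not an integer.

set subsidy = -4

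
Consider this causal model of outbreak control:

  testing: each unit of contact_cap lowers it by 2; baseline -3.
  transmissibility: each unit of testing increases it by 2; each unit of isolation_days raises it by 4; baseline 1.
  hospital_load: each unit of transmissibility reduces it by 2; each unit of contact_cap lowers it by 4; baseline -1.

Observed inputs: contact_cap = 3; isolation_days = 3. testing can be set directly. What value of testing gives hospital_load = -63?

Intervening on testing fixes its value directly, overriding its dependence on contact_cap.
Substituting into the transmissibility equation gives transmissibility = 2*testing + 13.
hospital_load becomes -4*testing - 39.
Solve -4*testing - 39 = -63: testing = (-63 + 39) / -4 = 6.

testing = 6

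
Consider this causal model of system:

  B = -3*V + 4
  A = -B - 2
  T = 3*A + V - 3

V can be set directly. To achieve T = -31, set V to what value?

Substituting into the A equation gives A = 3*V - 6.
This gives T = 10*V - 21.
Solve 10*V - 21 = -31: V = (-31 + 21) / 10 = -1.

V = -1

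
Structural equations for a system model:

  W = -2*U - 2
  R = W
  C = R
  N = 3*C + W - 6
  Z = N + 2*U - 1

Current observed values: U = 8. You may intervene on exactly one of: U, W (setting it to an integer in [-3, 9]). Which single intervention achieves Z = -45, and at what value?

Intervening on U: with other inputs at their observed values, Z = -6*U - 15. Solving for -45 gives U = 5, within [-3, 9].
Intervening on W: Z = 4*W + 9. Reaching -45 requires W = -27/2, not an integer.

set U = 5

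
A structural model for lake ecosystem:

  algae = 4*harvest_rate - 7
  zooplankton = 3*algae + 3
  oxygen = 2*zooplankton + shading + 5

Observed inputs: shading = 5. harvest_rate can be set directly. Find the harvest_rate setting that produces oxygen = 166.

Substituting into the zooplankton equation gives zooplankton = 12*harvest_rate - 18.
Substituting into the oxygen equation gives oxygen = 24*harvest_rate - 26.
Solve 24*harvest_rate - 26 = 166: harvest_rate = (166 + 26) / 24 = 8.

harvest_rate = 8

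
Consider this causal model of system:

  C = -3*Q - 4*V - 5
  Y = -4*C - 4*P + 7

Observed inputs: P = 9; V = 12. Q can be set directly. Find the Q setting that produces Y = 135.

Substituting into the C equation gives C = -3*Q - 53.
Y becomes 12*Q + 183.
Solve 12*Q + 183 = 135: Q = (135 - 183) / 12 = -4.

Q = -4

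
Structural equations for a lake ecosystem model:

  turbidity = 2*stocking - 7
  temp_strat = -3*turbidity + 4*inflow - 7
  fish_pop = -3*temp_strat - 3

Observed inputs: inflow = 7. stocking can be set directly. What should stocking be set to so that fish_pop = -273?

Substituting into the temp_strat equation gives temp_strat = -6*stocking + 42.
fish_pop becomes 18*stocking - 129.
Solve 18*stocking - 129 = -273: stocking = (-273 + 129) / 18 = -8.

stocking = -8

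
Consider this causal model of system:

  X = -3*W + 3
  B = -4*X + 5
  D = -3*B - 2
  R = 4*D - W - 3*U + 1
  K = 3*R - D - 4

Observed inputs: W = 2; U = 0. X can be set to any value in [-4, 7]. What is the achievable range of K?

Intervening on X fixes its value directly, overriding its dependence on W.
Substituting into the D equation gives D = 12*X - 17.
Substituting into the R equation gives R = 48*X - 69.
K becomes 132*X - 194.
Linear in X, so extremes are at the endpoints: X = -4 gives K = -722; X = 7 gives K = 730.

-722 to 730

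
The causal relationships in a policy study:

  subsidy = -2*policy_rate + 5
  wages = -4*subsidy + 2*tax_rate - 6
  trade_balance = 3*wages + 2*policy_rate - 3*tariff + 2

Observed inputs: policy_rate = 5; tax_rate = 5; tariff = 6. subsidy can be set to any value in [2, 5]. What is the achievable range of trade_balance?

-54 to -18

Intervening on subsidy fixes its value directly, overriding its dependence on policy_rate.
Substituting into the wages equation gives wages = -4*subsidy + 4.
Substituting into the trade_balance equation gives trade_balance = -12*subsidy + 6.
Linear in subsidy, so extremes are at the endpoints: subsidy = 2 gives trade_balance = -18; subsidy = 5 gives trade_balance = -54.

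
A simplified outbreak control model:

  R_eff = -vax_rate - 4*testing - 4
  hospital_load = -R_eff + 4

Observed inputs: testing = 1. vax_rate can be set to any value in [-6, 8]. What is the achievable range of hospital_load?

Substituting into the R_eff equation gives R_eff = -vax_rate - 8.
Substituting into the hospital_load equation gives hospital_load = vax_rate + 12.
Linear in vax_rate, so extremes are at the endpoints: vax_rate = -6 gives hospital_load = 6; vax_rate = 8 gives hospital_load = 20.

6 to 20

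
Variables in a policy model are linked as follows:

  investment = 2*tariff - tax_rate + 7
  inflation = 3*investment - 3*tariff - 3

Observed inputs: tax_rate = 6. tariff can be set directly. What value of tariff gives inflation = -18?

Substituting into the investment equation gives investment = 2*tariff + 1.
Substituting into the inflation equation gives inflation = 3*tariff.
Solve 3*tariff = -18: tariff = -18 / 3 = -6.

tariff = -6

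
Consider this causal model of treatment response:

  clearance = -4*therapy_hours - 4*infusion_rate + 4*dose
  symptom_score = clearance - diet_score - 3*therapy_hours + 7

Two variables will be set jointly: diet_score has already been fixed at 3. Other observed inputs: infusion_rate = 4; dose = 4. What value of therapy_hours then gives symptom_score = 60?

With diet_score held at 3:
Substituting into the clearance equation gives clearance = -4*therapy_hours.
symptom_score becomes -7*therapy_hours + 4.
Solve -7*therapy_hours + 4 = 60: therapy_hours = (60 - 4) / -7 = -8.

therapy_hours = -8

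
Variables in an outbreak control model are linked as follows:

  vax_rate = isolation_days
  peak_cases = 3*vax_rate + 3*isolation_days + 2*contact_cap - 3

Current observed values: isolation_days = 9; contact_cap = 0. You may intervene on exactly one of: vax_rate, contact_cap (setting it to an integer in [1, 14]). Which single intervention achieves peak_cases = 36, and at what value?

Intervening on vax_rate: with other inputs at their observed values, peak_cases = 3*vax_rate + 24. Solving for 36 gives vax_rate = 4, within [1, 14].
Intervening on contact_cap: peak_cases = 2*contact_cap + 51. Reaching 36 requires contact_cap = -15/2, not an integer.

set vax_rate = 4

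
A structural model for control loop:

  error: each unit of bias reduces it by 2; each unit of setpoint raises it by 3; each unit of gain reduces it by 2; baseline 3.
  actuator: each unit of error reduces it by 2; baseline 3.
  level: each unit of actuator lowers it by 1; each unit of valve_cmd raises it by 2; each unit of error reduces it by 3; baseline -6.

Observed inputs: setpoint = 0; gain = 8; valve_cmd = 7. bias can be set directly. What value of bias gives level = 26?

bias = 4

Substituting into the error equation gives error = -2*bias - 13.
So actuator = 4*bias + 29.
level becomes 2*bias + 18.
Solve 2*bias + 18 = 26: bias = (26 - 18) / 2 = 4.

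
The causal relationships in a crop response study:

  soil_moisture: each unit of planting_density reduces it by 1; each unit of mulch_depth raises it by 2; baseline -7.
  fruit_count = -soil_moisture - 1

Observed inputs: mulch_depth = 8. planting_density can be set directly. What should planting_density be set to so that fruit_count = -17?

planting_density = -7

Substituting into the soil_moisture equation gives soil_moisture = -planting_density + 9.
So fruit_count = planting_density - 10.
Solve planting_density - 10 = -17: planting_density = (-17 + 10) / 1 = -7.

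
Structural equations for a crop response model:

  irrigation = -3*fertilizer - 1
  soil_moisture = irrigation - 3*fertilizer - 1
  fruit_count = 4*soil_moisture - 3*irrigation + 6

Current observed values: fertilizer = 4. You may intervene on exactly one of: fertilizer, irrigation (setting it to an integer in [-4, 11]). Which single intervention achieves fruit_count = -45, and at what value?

Intervening on fertilizer: fruit_count = -15*fertilizer + 1. Reaching -45 requires fertilizer = 46/15, not an integer.
Intervening on irrigation: with other inputs at their observed values, fruit_count = irrigation - 46. Solving for -45 gives irrigation = 1, within [-4, 11].

set irrigation = 1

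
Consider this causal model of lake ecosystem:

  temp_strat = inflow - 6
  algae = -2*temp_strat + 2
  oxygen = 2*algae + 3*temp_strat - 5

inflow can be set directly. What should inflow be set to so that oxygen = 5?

inflow = 0

Substituting into the algae equation gives algae = -2*inflow + 14.
Substituting into the oxygen equation gives oxygen = -inflow + 5.
Solve -inflow + 5 = 5: inflow = (5 - 5) / -1 = 0.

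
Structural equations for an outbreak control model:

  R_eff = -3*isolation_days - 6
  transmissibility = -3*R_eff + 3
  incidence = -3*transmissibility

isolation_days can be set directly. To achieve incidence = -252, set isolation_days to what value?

Substituting into the transmissibility equation gives transmissibility = 9*isolation_days + 21.
This gives incidence = -27*isolation_days - 63.
Solve -27*isolation_days - 63 = -252: isolation_days = (-252 + 63) / -27 = 7.

isolation_days = 7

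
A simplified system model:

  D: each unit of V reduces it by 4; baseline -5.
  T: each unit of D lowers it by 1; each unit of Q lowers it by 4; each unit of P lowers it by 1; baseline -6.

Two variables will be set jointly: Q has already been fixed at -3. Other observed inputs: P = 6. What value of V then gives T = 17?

With Q held at -3:
Substituting into the T equation gives T = 4*V + 5.
Solve 4*V + 5 = 17: V = (17 - 5) / 4 = 3.

V = 3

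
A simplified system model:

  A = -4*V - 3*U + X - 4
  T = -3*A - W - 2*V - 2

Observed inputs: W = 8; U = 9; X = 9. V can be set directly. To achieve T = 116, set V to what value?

V = 6

Substituting into the A equation gives A = -4*V - 22.
T becomes 10*V + 56.
Solve 10*V + 56 = 116: V = (116 - 56) / 10 = 6.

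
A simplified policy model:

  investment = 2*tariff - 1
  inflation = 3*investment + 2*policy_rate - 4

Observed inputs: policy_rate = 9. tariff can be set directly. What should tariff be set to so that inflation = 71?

Substituting into the inflation equation gives inflation = 6*tariff + 11.
Solve 6*tariff + 11 = 71: tariff = (71 - 11) / 6 = 10.

tariff = 10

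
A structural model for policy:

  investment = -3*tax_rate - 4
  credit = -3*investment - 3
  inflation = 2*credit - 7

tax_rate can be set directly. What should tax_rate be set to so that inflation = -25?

tax_rate = -2

Substituting into the credit equation gives credit = 9*tax_rate + 9.
inflation becomes 18*tax_rate + 11.
Solve 18*tax_rate + 11 = -25: tax_rate = (-25 - 11) / 18 = -2.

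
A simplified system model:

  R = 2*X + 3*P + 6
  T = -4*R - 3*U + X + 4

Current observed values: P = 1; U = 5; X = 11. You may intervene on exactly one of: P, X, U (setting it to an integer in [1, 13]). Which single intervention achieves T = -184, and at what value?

set P = 6

Intervening on P: with other inputs at their observed values, T = -12*P - 112. Solving for -184 gives P = 6, within [1, 13].
Intervening on X: T = -7*X - 47. Reaching -184 requires X = 137/7, not an integer.
Intervening on U: T = -3*U - 109. Reaching -184 requires U = 25, outside [1, 13].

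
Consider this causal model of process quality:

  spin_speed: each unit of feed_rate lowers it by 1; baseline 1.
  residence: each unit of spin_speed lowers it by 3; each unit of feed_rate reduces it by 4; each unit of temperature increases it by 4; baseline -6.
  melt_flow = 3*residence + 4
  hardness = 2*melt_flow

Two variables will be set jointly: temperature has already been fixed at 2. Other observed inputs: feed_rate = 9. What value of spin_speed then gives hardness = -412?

With temperature held at 2:
Intervening on spin_speed fixes its value directly, overriding its dependence on feed_rate.
Substituting into the residence equation gives residence = -3*spin_speed - 34.
Substituting into the melt_flow equation gives melt_flow = -9*spin_speed - 98.
Substituting into the hardness equation gives hardness = -18*spin_speed - 196.
Solve -18*spin_speed - 196 = -412: spin_speed = (-412 + 196) / -18 = 12.

spin_speed = 12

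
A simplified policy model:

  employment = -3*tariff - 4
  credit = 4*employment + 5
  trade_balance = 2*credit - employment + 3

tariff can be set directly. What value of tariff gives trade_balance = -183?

tariff = 8

Substituting into the credit equation gives credit = -12*tariff - 11.
trade_balance becomes -21*tariff - 15.
Solve -21*tariff - 15 = -183: tariff = (-183 + 15) / -21 = 8.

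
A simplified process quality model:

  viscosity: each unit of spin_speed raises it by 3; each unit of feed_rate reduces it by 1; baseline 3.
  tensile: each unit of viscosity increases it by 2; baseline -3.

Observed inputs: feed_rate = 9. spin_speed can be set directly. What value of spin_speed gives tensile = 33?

spin_speed = 8

Substituting into the viscosity equation gives viscosity = 3*spin_speed - 6.
Substituting into the tensile equation gives tensile = 6*spin_speed - 15.
Solve 6*spin_speed - 15 = 33: spin_speed = (33 + 15) / 6 = 8.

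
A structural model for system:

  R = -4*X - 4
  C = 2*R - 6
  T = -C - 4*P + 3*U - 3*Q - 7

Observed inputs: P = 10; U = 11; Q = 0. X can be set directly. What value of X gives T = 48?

Substituting into the C equation gives C = -8*X - 14.
So T = 8*X.
Solve 8*X = 48: X = 48 / 8 = 6.

X = 6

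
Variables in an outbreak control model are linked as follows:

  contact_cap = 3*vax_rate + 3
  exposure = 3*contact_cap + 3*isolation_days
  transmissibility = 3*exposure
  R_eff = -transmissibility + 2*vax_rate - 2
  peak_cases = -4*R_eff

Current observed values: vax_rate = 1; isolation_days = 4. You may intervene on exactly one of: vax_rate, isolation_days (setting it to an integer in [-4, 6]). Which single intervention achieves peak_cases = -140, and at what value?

set vax_rate = -4

Intervening on vax_rate: with other inputs at their observed values, peak_cases = 100*vax_rate + 260. Solving for -140 gives vax_rate = -4, within [-4, 6].
Intervening on isolation_days: peak_cases = 36*isolation_days + 216. Reaching -140 requires isolation_days = -89/9, not an integer.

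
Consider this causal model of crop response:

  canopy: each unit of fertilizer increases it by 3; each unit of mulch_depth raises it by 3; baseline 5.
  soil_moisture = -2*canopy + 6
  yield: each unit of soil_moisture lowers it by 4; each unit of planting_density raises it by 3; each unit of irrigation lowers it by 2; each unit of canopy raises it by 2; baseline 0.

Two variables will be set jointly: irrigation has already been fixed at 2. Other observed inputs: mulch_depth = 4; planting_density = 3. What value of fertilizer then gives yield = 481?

With irrigation held at 2:
Substituting into the canopy equation gives canopy = 3*fertilizer + 17.
soil_moisture becomes -6*fertilizer - 28.
Substituting into the yield equation gives yield = 30*fertilizer + 151.
Solve 30*fertilizer + 151 = 481: fertilizer = (481 - 151) / 30 = 11.

fertilizer = 11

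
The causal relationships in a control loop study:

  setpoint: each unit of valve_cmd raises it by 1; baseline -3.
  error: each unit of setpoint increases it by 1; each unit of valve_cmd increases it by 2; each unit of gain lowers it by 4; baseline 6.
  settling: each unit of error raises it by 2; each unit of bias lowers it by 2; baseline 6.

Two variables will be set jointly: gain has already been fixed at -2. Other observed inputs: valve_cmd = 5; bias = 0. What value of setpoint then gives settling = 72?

With gain held at -2:
Intervening on setpoint fixes its value directly, overriding its dependence on valve_cmd.
Substituting into the error equation gives error = setpoint + 24.
Substituting into the settling equation gives settling = 2*setpoint + 54.
Solve 2*setpoint + 54 = 72: setpoint = (72 - 54) / 2 = 9.

setpoint = 9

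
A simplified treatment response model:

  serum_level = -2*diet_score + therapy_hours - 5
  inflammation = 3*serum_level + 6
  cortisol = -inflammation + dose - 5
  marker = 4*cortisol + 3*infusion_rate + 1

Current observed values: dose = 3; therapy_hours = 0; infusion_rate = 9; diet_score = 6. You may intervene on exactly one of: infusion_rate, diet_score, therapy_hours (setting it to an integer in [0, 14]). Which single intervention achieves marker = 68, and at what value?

Intervening on infusion_rate: marker = 3*infusion_rate + 173. Reaching 68 requires infusion_rate = -35, outside [0, 14].
Intervening on diet_score: marker = 24*diet_score + 56. Reaching 68 requires diet_score = 1/2, not an integer.
Intervening on therapy_hours: with other inputs at their observed values, marker = -12*therapy_hours + 200. Solving for 68 gives therapy_hours = 11, within [0, 14].

set therapy_hours = 11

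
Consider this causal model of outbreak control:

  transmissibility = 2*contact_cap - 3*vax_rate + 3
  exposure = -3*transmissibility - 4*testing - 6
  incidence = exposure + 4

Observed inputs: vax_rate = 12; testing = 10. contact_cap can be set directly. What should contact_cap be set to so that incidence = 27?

contact_cap = 5

Substituting into the transmissibility equation gives transmissibility = 2*contact_cap - 33.
exposure becomes -6*contact_cap + 53.
Substituting into the incidence equation gives incidence = -6*contact_cap + 57.
Solve -6*contact_cap + 57 = 27: contact_cap = (27 - 57) / -6 = 5.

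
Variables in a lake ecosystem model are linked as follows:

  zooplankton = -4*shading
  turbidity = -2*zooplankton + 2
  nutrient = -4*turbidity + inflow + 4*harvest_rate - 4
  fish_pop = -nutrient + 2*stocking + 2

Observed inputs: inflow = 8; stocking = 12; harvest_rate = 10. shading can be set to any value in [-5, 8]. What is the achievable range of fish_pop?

-170 to 246

Substituting into the turbidity equation gives turbidity = 8*shading + 2.
Substituting into the nutrient equation gives nutrient = -32*shading + 36.
Substituting into the fish_pop equation gives fish_pop = 32*shading - 10.
Linear in shading, so extremes are at the endpoints: shading = -5 gives fish_pop = -170; shading = 8 gives fish_pop = 246.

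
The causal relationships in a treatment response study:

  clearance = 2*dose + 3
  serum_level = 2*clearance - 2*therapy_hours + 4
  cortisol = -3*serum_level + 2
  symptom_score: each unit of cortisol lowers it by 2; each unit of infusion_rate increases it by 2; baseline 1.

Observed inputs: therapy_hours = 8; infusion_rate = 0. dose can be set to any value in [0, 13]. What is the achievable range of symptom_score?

Substituting into the serum_level equation gives serum_level = 4*dose - 6.
Substituting into the cortisol equation gives cortisol = -12*dose + 20.
symptom_score becomes 24*dose - 39.
Linear in dose, so extremes are at the endpoints: dose = 0 gives symptom_score = -39; dose = 13 gives symptom_score = 273.

-39 to 273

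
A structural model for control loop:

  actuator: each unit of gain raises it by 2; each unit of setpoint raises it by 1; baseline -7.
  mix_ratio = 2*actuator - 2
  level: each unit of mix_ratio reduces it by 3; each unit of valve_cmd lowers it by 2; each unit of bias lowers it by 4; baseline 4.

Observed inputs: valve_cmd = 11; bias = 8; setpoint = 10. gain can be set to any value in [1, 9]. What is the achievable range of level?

-170 to -74

Substituting into the actuator equation gives actuator = 2*gain + 3.
This gives mix_ratio = 4*gain + 4.
Substituting into the level equation gives level = -12*gain - 62.
Linear in gain, so extremes are at the endpoints: gain = 1 gives level = -74; gain = 9 gives level = -170.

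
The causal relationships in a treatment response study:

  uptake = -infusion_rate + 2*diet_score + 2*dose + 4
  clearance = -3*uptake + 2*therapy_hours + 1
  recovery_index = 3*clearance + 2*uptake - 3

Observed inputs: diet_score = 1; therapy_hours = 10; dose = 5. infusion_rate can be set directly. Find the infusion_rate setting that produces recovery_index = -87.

Substituting into the uptake equation gives uptake = -infusion_rate + 16.
Substituting into the clearance equation gives clearance = 3*infusion_rate - 27.
So recovery_index = 7*infusion_rate - 52.
Solve 7*infusion_rate - 52 = -87: infusion_rate = (-87 + 52) / 7 = -5.

infusion_rate = -5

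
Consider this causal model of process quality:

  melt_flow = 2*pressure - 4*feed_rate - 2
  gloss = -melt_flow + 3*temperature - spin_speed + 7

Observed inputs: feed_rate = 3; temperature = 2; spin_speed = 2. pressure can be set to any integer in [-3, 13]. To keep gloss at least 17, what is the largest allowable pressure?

Substituting into the melt_flow equation gives melt_flow = 2*pressure - 14.
This gives gloss = -2*pressure + 25.
Require -2*pressure + 25 ≥ 17, so pressure ≤ 4.
The largest integer in [-3, 13] satisfying this is 4.

pressure = 4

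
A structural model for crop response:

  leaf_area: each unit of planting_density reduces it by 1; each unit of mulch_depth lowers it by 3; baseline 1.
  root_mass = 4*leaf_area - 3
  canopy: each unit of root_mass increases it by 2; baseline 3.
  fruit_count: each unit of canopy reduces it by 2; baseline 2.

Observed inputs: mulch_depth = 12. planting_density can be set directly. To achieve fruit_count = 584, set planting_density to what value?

Substituting into the leaf_area equation gives leaf_area = -planting_density - 35.
Substituting into the root_mass equation gives root_mass = -4*planting_density - 143.
Substituting into the canopy equation gives canopy = -8*planting_density - 283.
Substituting into the fruit_count equation gives fruit_count = 16*planting_density + 568.
Solve 16*planting_density + 568 = 584: planting_density = (584 - 568) / 16 = 1.

planting_density = 1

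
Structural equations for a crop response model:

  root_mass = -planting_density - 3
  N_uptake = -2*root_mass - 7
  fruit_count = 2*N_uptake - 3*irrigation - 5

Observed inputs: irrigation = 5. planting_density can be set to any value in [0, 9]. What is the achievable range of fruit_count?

Substituting into the N_uptake equation gives N_uptake = 2*planting_density - 1.
Substituting into the fruit_count equation gives fruit_count = 4*planting_density - 22.
Linear in planting_density, so extremes are at the endpoints: planting_density = 0 gives fruit_count = -22; planting_density = 9 gives fruit_count = 14.

-22 to 14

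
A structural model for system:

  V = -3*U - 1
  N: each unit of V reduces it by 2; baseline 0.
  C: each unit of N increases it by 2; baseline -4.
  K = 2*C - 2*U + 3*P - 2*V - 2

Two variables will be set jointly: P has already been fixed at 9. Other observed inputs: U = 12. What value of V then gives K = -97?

V = 9

With P held at 9:
Intervening on V fixes its value directly, overriding its dependence on U.
Substituting into the C equation gives C = -4*V - 4.
So K = -10*V - 7.
Solve -10*V - 7 = -97: V = (-97 + 7) / -10 = 9.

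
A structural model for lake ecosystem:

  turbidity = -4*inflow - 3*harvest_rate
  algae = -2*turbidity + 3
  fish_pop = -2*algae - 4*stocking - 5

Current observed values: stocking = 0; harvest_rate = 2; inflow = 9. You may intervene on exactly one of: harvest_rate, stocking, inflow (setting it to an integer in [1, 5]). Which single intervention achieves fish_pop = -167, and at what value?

set harvest_rate = 1

Intervening on harvest_rate: with other inputs at their observed values, fish_pop = -12*harvest_rate - 155. Solving for -167 gives harvest_rate = 1, within [1, 5].
Intervening on stocking: fish_pop = -4*stocking - 179. Reaching -167 requires stocking = -3, outside [1, 5].
Intervening on inflow: fish_pop = -16*inflow - 35. Reaching -167 requires inflow = 33/4, not an integer.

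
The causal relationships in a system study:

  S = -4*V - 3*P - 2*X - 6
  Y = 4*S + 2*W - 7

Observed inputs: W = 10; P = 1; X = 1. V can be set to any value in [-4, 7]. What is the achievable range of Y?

-143 to 33

Substituting into the S equation gives S = -4*V - 11.
Substituting into the Y equation gives Y = -16*V - 31.
Linear in V, so extremes are at the endpoints: V = -4 gives Y = 33; V = 7 gives Y = -143.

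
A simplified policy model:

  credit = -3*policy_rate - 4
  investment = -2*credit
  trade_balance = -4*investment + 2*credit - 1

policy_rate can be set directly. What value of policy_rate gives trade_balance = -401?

policy_rate = 12

Substituting into the investment equation gives investment = 6*policy_rate + 8.
Substituting into the trade_balance equation gives trade_balance = -30*policy_rate - 41.
Solve -30*policy_rate - 41 = -401: policy_rate = (-401 + 41) / -30 = 12.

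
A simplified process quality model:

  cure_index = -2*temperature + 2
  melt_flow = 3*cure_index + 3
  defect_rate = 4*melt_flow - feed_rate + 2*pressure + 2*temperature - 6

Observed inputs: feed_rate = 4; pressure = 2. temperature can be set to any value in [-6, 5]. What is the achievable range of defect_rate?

Substituting into the melt_flow equation gives melt_flow = -6*temperature + 9.
Substituting into the defect_rate equation gives defect_rate = -22*temperature + 30.
Linear in temperature, so extremes are at the endpoints: temperature = -6 gives defect_rate = 162; temperature = 5 gives defect_rate = -80.

-80 to 162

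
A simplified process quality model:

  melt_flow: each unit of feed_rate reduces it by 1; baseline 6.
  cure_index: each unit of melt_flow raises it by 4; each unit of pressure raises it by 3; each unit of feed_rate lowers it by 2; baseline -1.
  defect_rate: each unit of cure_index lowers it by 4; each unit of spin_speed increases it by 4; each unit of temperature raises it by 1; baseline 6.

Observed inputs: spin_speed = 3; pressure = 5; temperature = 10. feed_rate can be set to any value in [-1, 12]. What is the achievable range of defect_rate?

-148 to 164

Substituting into the cure_index equation gives cure_index = -6*feed_rate + 38.
So defect_rate = 24*feed_rate - 124.
Linear in feed_rate, so extremes are at the endpoints: feed_rate = -1 gives defect_rate = -148; feed_rate = 12 gives defect_rate = 164.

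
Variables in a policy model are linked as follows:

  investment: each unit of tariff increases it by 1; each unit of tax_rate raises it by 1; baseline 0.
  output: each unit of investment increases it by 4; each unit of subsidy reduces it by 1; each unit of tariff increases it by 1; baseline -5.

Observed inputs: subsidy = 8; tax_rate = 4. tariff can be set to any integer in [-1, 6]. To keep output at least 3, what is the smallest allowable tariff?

tariff = 0

Substituting into the investment equation gives investment = tariff + 4.
Substituting into the output equation gives output = 5*tariff + 3.
Require 5*tariff + 3 ≥ 3, so tariff ≥ 0.
The smallest integer in [-1, 6] satisfying this is 0.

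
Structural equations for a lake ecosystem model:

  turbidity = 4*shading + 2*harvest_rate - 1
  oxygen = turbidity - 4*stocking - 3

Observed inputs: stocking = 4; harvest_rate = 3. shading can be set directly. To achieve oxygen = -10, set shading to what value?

Substituting into the turbidity equation gives turbidity = 4*shading + 5.
oxygen becomes 4*shading - 14.
Solve 4*shading - 14 = -10: shading = (-10 + 14) / 4 = 1.

shading = 1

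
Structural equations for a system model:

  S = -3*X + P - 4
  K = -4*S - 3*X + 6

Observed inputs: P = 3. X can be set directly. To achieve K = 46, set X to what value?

X = 4

Substituting into the S equation gives S = -3*X - 1.
K becomes 9*X + 10.
Solve 9*X + 10 = 46: X = (46 - 10) / 9 = 4.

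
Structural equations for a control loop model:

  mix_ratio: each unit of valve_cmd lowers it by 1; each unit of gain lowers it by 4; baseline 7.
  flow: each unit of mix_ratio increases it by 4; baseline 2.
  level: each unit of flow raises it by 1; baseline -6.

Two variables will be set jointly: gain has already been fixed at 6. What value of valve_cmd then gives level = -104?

With gain held at 6:
Substituting into the mix_ratio equation gives mix_ratio = -valve_cmd - 17.
This gives flow = -4*valve_cmd - 66.
So level = -4*valve_cmd - 72.
Solve -4*valve_cmd - 72 = -104: valve_cmd = (-104 + 72) / -4 = 8.

valve_cmd = 8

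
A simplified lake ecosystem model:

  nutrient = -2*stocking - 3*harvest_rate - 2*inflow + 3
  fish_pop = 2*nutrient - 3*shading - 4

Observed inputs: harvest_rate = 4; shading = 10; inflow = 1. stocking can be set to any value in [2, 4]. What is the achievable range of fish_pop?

Substituting into the nutrient equation gives nutrient = -2*stocking - 11.
fish_pop becomes -4*stocking - 56.
Linear in stocking, so extremes are at the endpoints: stocking = 2 gives fish_pop = -64; stocking = 4 gives fish_pop = -72.

-72 to -64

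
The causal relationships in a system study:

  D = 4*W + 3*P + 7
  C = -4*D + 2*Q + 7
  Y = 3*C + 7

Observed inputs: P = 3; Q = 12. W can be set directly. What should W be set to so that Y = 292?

W = -8

Substituting into the D equation gives D = 4*W + 16.
Substituting into the C equation gives C = -16*W - 33.
Substituting into the Y equation gives Y = -48*W - 92.
Solve -48*W - 92 = 292: W = (292 + 92) / -48 = -8.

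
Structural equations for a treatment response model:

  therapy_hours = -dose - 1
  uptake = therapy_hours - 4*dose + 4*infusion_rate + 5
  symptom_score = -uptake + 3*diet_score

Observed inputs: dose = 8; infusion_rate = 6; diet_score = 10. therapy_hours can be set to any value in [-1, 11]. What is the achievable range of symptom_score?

Intervening on therapy_hours fixes its value directly, overriding its dependence on dose.
Substituting into the uptake equation gives uptake = therapy_hours - 3.
Substituting into the symptom_score equation gives symptom_score = -therapy_hours + 33.
Linear in therapy_hours, so extremes are at the endpoints: therapy_hours = -1 gives symptom_score = 34; therapy_hours = 11 gives symptom_score = 22.

22 to 34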